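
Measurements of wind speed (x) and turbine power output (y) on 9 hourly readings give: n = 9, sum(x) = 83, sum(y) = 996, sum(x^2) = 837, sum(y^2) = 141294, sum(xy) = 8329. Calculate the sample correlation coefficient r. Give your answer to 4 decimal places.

-0.5743

S_xy = nΣxy − ΣxΣy = 9·8329 − 83·996 = 74961 − 82668 = -7707
S_xx = nΣx² − (Σx)² = 9·837 − 83² = 7533 − 6889 = 644
S_yy = nΣy² − (Σy)² = 9·141294 − 996² = 1271646 − 992016 = 279630
r = S_xy / √(S_xx·S_yy) = -7707 / √(644·279630) = -7707 / √180081720 = -7707 / 13419.4530 = -0.5743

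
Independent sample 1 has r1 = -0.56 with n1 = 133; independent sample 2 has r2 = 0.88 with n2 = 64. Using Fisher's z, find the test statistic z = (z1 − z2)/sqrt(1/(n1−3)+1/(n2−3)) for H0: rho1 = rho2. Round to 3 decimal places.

-12.942

z1 = atanh(-0.56) = -0.632833,  z2 = atanh(0.88) = 1.375768
SE = √(1/(n1−3) + 1/(n2−3)) = √(1/130 + 1/61) = √(0.0076923 + 0.0163934) = √0.0240857 = 0.155196
z = (z1 − z2)/SE = (-0.632833 − 1.375768) / 0.155196 = -2.008601 / 0.155196 = -12.942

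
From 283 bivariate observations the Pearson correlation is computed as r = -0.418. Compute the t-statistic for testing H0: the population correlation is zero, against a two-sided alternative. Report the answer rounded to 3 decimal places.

-7.713

1 − r² = 1 − 0.174724 = 0.825276;  √(1−r²) = 0.908447
√(n−2) = √281 = 16.763055
t = r·√(n−2)/√(1−r²) = -0.418 · 16.763055 / 0.908447 = -7.713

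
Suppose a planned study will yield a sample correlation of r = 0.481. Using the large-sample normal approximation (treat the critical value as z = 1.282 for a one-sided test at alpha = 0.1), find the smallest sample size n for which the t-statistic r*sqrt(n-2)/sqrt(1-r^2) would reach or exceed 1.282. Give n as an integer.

Need r·√(n−2)/√(1−r²) ≥ 1.282
√(n−2) ≥ 1.282·√(1−0.231361) / 0.481 = 1.282·0.876721 / 0.481 = 2.3367
n−2 ≥ 5.4602  ⇒  n ≥ 7.4602
Smallest integer n = 8

8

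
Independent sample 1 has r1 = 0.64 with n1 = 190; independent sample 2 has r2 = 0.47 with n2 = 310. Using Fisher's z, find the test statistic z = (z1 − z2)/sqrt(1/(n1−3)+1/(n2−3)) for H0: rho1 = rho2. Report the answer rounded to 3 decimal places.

2.675

Fisher z-transforms: z1 = atanh(0.64) = 0.758174, z2 = atanh(0.47) = 0.510070; difference d = 0.248104
Var(d) = 1/187 + 1/307 = 0.0053476 + 0.0032573 = 0.0086049
z = d/√Var(d) = 0.248104 / √0.0086049 = 0.248104 / 0.092763 = 2.675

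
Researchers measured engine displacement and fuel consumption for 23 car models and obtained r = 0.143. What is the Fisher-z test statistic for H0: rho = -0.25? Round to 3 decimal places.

Fisher z: atanh(0.143) = 0.143987, atanh(-0.25) = -0.255413
z = (z_r − z_0)·√(n−3) = (0.143987 − (-0.255413))·√20 = 0.399400 · 4.472136 = 1.786

1.786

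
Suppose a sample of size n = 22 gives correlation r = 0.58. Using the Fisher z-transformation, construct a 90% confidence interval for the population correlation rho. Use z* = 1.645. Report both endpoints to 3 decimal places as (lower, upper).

(0.278, 0.778)

Fisher z: z_r = atanh(r) = ½·ln((1+0.58)/(1−0.58)) = 0.662463
SE(z) = 1/√(n−3) = 1/√19 = 0.229416
90% ⇒ z* = 1.645; margin = 1.645·0.229416 = 0.377389
CI on z-scale: (0.285074, 1.039852)
Back-transform: tanh(0.285074) = 0.277595, tanh(1.039852) = 0.777830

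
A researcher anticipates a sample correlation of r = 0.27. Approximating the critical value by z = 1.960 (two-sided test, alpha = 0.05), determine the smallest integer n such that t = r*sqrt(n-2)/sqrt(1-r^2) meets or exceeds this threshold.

Need r·√(n−2)/√(1−r²) ≥ 1.960
√(n−2) ≥ 1.960·√(1−0.0729) / 0.27 = 1.960·0.962860 / 0.27 = 6.9897
n−2 ≥ 48.8559  ⇒  n ≥ 50.8559
Smallest integer n = 51

51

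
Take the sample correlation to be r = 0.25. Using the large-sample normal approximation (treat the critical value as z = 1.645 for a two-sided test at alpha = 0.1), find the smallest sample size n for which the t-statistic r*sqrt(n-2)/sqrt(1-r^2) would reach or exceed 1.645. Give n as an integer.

43

Need r·√(n−2)/√(1−r²) ≥ 1.645
√(n−2) ≥ 1.645·√(1−0.0625) / 0.25 = 1.645·0.968246 / 0.25 = 6.3711
n−2 ≥ 40.5909  ⇒  n ≥ 42.5909
Smallest integer n = 43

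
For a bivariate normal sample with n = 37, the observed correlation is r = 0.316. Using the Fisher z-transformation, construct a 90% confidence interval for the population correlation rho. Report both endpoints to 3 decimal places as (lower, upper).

Fisher z: z_r = atanh(r) = ½·ln((1+0.316)/(1−0.316)) = 0.327197
SE(z) = 1/√(n−3) = 1/√34 = 0.171499
90% ⇒ z* = 1.645; margin = 1.645·0.171499 = 0.282116
CI on z-scale: (0.045081, 0.609313)
Back-transform: tanh(0.045081) = 0.045050, tanh(0.609313) = 0.543643

(0.045, 0.544)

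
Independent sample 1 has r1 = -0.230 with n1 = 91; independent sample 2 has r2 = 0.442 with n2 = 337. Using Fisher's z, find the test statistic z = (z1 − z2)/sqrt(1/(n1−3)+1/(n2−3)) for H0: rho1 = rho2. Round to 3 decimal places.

-5.916

Fisher z-transforms: z1 = atanh(-0.230) = -0.234189, z2 = atanh(0.442) = 0.474714; difference d = -0.708903
Var(d) = 1/88 + 1/334 = 0.0113636 + 0.0029940 = 0.0143576
z = d/√Var(d) = -0.708903 / √0.0143576 = -0.708903 / 0.119823 = -5.916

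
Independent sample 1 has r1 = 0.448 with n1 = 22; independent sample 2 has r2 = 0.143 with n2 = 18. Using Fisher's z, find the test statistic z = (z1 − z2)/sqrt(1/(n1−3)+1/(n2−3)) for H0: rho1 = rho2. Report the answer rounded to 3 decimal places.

0.979

Fisher z-transforms: z1 = atanh(0.448) = 0.482195, z2 = atanh(0.143) = 0.143987; difference d = 0.338208
Var(d) = 1/19 + 1/15 = 0.0526316 + 0.0666667 = 0.1192983
z = d/√Var(d) = 0.338208 / √0.1192983 = 0.338208 / 0.345396 = 0.979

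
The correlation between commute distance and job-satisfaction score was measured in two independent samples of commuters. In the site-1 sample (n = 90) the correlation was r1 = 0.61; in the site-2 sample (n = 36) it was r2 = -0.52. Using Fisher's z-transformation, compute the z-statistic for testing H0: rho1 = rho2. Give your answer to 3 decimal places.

6.287

Fisher z-transforms: z1 = atanh(0.61) = 0.708921, z2 = atanh(-0.52) = -0.576340; difference d = 1.285261
Var(d) = 1/87 + 1/33 = 0.0114943 + 0.0303030 = 0.0417973
z = d/√Var(d) = 1.285261 / √0.0417973 = 1.285261 / 0.204444 = 6.287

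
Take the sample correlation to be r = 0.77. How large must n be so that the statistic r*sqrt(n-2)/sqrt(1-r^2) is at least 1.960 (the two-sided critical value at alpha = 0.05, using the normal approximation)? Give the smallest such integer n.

r√(n−2)/√(1−r²) ≥ 1.960  ⇔  n−2 ≥ (1.960)²·(1−r²)/r²
(1−r²)/r² = (1−0.5929)/0.5929 = 0.6866
n ≥ 2 + 3.8416·0.6866 = 2 + 2.6376 = 4.6376
⌈4.6376⌉ = 5

5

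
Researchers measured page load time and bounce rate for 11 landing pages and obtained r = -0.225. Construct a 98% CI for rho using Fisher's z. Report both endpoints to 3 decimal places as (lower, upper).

Fisher z: z_r = atanh(r) = ½·ln((1+(-0.225))/(1−(-0.225))) = -0.228917
SE(z) = 1/√(n−3) = 1/√8 = 0.353553
98% ⇒ z* = 2.326; margin = 2.326·0.353553 = 0.822364
CI on z-scale: (-1.051281, 0.593447)
Back-transform: tanh(-1.051281) = -0.782304, tanh(0.593447) = 0.532370

(-0.782, 0.532)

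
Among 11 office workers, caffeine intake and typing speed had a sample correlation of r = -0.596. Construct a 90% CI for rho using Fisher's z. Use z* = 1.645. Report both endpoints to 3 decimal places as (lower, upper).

(-0.853, -0.105)

z_r = atanh(-0.596) = -0.686920;  SE = 1/√(n−3) = 1/√8 = 0.353553
z-limits: -0.686920 ± 1.645·0.353553 = -0.686920 ± 0.581595 = [-1.268515, -0.105325]
ρ-limits: (tanh -1.268515, tanh -0.105325) = (-0.853, -0.105)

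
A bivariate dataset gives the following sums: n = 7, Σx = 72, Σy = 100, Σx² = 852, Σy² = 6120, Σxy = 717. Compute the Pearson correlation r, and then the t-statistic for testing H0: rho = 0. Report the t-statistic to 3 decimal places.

S_xy = nΣxy − ΣxΣy = 7·717 − 72·100 = 5019 − 7200 = -2181
S_xx = nΣx² − (Σx)² = 7·852 − 72² = 5964 − 5184 = 780
S_yy = nΣy² − (Σy)² = 7·6120 − 100² = 42840 − 10000 = 32840
r = S_xy / √(S_xx·S_yy) = -2181 / √(780·32840) = -2181 / √25615200 = -2181 / 5061.1461 = -0.4309
t = r·√(n−2)/√(1−r²) = -0.4309·√5 / √(1−0.185675) = -0.963522 / 0.902400 = -1.068

-1.068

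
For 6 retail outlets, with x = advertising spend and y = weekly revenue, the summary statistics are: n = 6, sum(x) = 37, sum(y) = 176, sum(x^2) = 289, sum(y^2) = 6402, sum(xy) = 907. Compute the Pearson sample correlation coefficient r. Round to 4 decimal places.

S_xy = nΣxy − ΣxΣy = 6·907 − 37·176 = 5442 − 6512 = -1070
S_xx = nΣx² − (Σx)² = 6·289 − 37² = 1734 − 1369 = 365
S_yy = nΣy² − (Σy)² = 6·6402 − 176² = 38412 − 30976 = 7436
r = S_xy / √(S_xx·S_yy) = -1070 / √(365·7436) = -1070 / √2714140 = -1070 / 1647.4647 = -0.6495

-0.6495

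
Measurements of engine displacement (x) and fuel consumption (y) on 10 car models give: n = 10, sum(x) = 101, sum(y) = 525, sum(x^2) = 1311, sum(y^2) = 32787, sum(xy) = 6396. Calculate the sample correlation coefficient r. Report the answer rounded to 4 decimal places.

Numerator: nΣxy − (Σx)(Σy) = 10·6396 − (101)(525) = 10935
Denominator: √[(nΣx²−(Σx)²)(nΣy²−(Σy)²)]
  nΣx²−(Σx)² = 10·1311 − 10201 = 2909;  nΣy²−(Σy)² = 10·32787 − 275625 = 52245
  √(2909·52245) = √151980705 = 12328.0455
r = 10935 / 12328.0455 = 0.8870

0.8870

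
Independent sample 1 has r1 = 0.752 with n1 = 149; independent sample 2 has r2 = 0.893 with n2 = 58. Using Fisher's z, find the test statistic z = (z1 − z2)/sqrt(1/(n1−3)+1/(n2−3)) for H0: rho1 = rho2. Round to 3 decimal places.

Fisher z-transforms: z1 = atanh(0.752) = 0.977542, z2 = atanh(0.893) = 1.436545; difference d = -0.459003
Var(d) = 1/146 + 1/55 = 0.0068493 + 0.0181818 = 0.0250311
z = d/√Var(d) = -0.459003 / √0.0250311 = -0.459003 / 0.158212 = -2.901

-2.901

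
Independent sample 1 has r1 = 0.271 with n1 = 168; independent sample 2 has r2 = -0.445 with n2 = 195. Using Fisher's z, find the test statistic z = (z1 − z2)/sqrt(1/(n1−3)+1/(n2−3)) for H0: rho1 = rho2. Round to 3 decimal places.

z1 = atanh(0.271) = 0.277943,  z2 = atanh(-0.445) = -0.478448
SE = √(1/(n1−3) + 1/(n2−3)) = √(1/165 + 1/192) = √(0.0060606 + 0.0052083) = √0.0112689 = 0.106155
z = (z1 − z2)/SE = (0.277943 − (-0.478448)) / 0.106155 = 0.756391 / 0.106155 = 7.125

7.125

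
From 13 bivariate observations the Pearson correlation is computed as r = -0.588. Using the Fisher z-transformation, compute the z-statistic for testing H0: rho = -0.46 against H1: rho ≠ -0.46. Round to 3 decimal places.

z_r = atanh(-0.588) = -0.674604,  z_0 = atanh(-0.46) = -0.497311
SE = 1/√(n−3) = 1/√10 = 0.316228
z = (z_r − z_0)/SE = (-0.674604 − (-0.497311)) / 0.316228 = -0.177293 / 0.316228 = -0.561

-0.561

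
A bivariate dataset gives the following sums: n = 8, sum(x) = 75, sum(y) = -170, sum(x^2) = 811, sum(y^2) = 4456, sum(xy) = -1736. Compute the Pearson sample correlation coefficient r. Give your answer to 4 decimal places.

Numerator: nΣxy − (Σx)(Σy) = 8·(-1736) − (75)(-170) = -1138
Denominator: √[(nΣx²−(Σx)²)(nΣy²−(Σy)²)]
  nΣx²−(Σx)² = 8·811 − 5625 = 863;  nΣy²−(Σy)² = 8·4456 − 28900 = 6748
  √(863·6748) = √5823524 = 2413.1979
r = -1138 / 2413.1979 = -0.4716

-0.4716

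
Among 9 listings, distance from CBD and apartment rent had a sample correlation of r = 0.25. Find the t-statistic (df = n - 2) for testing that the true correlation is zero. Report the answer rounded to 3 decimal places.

t = r·√(n−2) / √(1−r²) with r = 0.25, n = 9
  = 0.25·√7 / √(1 − 0.0625)
  = 0.25·2.645751 / 0.968246
  = 0.661438 / 0.968246 = 0.683

0.683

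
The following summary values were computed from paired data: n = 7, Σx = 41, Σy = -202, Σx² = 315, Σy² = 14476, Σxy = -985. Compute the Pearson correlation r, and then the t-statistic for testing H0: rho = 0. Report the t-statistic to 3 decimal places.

Numerator: nΣxy − (Σx)(Σy) = 7·(-985) − (41)(-202) = 1387
Denominator: √[(nΣx²−(Σx)²)(nΣy²−(Σy)²)]
  nΣx²−(Σx)² = 7·315 − 1681 = 524;  nΣy²−(Σy)² = 7·14476 − 40804 = 60528
  √(524·60528) = √31716672 = 5631.7557
r = 1387 / 5631.7557 = 0.2463
t = r·√(n−2)/√(1−r²) = 0.2463·√5 / √(1−0.060664) = 0.550744 / 0.969193 = 0.568

0.568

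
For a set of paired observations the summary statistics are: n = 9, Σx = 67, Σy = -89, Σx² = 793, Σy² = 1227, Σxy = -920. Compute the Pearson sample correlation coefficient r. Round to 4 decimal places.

-0.8058

Numerator: nΣxy − (Σx)(Σy) = 9·(-920) − (67)(-89) = -2317
Denominator: √[(nΣx²−(Σx)²)(nΣy²−(Σy)²)]
  nΣx²−(Σx)² = 9·793 − 4489 = 2648;  nΣy²−(Σy)² = 9·1227 − 7921 = 3122
  √(2648·3122) = √8267056 = 2875.2489
r = -2317 / 2875.2489 = -0.8058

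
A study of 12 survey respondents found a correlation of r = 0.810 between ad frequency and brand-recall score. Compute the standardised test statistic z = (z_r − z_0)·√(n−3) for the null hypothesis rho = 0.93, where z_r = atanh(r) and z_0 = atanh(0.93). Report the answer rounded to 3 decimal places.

-1.594

Fisher z: atanh(0.810) = 1.127029, atanh(0.93) = 1.658390
z = (z_r − z_0)·√(n−3) = (1.127029 − 1.658390)·√9 = -0.531361 · 3.000000 = -1.594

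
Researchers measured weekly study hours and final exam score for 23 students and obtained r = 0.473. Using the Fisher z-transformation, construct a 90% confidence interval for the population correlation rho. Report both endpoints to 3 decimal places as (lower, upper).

z_r = atanh(0.473) = 0.513928;  SE = 1/√(n−3) = 1/√20 = 0.223607
z-limits: 0.513928 ± 1.645·0.223607 = 0.513928 ± 0.367834 = [0.146094, 0.881762]
ρ-limits: (tanh 0.146094, tanh 0.881762) = (0.145, 0.707)

(0.145, 0.707)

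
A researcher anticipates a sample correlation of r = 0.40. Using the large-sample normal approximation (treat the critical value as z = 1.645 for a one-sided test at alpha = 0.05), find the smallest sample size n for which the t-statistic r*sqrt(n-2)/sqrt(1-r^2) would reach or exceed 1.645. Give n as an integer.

r√(n−2)/√(1−r²) ≥ 1.645  ⇔  n−2 ≥ (1.645)²·(1−r²)/r²
(1−r²)/r² = (1−0.1600)/0.1600 = 5.2500
n ≥ 2 + 2.706025·5.2500 = 2 + 14.2066 = 16.2066
⌈16.2066⌉ = 17

17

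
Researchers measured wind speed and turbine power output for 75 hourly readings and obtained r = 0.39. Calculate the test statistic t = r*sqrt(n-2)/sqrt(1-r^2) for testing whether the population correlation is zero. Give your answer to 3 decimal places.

3.619

1 − r² = 1 − 0.1521 = 0.8479;  √(1−r²) = 0.920815
√(n−2) = √73 = 8.544004
t = r·√(n−2)/√(1−r²) = 0.39 · 8.544004 / 0.920815 = 3.619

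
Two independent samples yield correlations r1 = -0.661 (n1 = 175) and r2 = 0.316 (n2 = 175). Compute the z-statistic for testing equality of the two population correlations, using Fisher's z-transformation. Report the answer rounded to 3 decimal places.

-10.403

Fisher z-transforms: z1 = atanh(-0.661) = -0.794588, z2 = atanh(0.316) = 0.327197; difference d = -1.121785
Var(d) = 1/172 + 1/172 = 0.0058140 + 0.0058140 = 0.0116280
z = d/√Var(d) = -1.121785 / √0.0116280 = -1.121785 / 0.107833 = -10.403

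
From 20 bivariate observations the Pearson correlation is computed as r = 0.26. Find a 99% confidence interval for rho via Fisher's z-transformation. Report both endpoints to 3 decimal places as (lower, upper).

(-0.344, 0.712)

z_r = atanh(0.26) = 0.266108;  SE = 1/√(n−3) = 1/√17 = 0.242536
z-limits: 0.266108 ± 2.576·0.242536 = 0.266108 ± 0.624773 = [-0.358665, 0.890881]
ρ-limits: (tanh -0.358665, tanh 0.890881) = (-0.344, 0.712)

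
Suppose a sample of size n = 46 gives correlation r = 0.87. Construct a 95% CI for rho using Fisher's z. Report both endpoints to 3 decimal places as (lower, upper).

Fisher z: z_r = atanh(r) = ½·ln((1+0.87)/(1−0.87)) = 1.333080
SE(z) = 1/√(n−3) = 1/√43 = 0.152499
95% ⇒ z* = 1.960; margin = 1.960·0.152499 = 0.298898
CI on z-scale: (1.034182, 1.631978)
Back-transform: tanh(1.034182) = 0.775580, tanh(1.631978) = 0.926343

(0.776, 0.926)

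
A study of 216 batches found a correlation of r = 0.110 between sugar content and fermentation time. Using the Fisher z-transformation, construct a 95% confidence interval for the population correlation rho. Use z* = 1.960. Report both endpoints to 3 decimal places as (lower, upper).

Fisher z: z_r = atanh(r) = ½·ln((1+0.110)/(1−0.110)) = 0.110447
SE(z) = 1/√(n−3) = 1/√213 = 0.068519
95% ⇒ z* = 1.960; margin = 1.960·0.068519 = 0.134297
CI on z-scale: (-0.023850, 0.244744)
Back-transform: tanh(-0.023850) = -0.023845, tanh(0.244744) = 0.239972

(-0.024, 0.240)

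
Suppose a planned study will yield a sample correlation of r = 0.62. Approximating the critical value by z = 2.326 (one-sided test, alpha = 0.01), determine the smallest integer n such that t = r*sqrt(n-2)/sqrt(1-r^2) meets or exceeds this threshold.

11

Need r·√(n−2)/√(1−r²) ≥ 2.326
√(n−2) ≥ 2.326·√(1−0.3844) / 0.62 = 2.326·0.784602 / 0.62 = 2.9435
n−2 ≥ 8.6642  ⇒  n ≥ 10.6642
Smallest integer n = 11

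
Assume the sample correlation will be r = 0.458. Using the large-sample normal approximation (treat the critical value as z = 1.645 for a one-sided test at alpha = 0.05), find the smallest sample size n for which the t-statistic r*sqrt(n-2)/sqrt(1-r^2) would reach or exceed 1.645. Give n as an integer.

13

r√(n−2)/√(1−r²) ≥ 1.645  ⇔  n−2 ≥ (1.645)²·(1−r²)/r²
(1−r²)/r² = (1−0.209764)/0.209764 = 3.7673
n ≥ 2 + 2.706025·3.7673 = 2 + 10.1944 = 12.1944
⌈12.1944⌉ = 13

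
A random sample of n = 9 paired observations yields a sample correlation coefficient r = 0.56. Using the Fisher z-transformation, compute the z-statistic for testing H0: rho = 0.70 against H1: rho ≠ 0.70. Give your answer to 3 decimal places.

-0.574

z_r = atanh(0.56) = 0.632833,  z_0 = atanh(0.70) = 0.867301
SE = 1/√(n−3) = 1/√6 = 0.408248
z = (z_r − z_0)/SE = (0.632833 − 0.867301) / 0.408248 = -0.234468 / 0.408248 = -0.574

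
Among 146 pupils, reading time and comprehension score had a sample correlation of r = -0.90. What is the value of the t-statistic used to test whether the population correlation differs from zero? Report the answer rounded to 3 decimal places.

t = r·√(n−2) / √(1−r²) with r = -0.90, n = 146
  = -0.90·√144 / √(1 − 0.8100)
  = -0.90·12.000000 / 0.435890
  = -10.800000 / 0.435890 = -24.777

-24.777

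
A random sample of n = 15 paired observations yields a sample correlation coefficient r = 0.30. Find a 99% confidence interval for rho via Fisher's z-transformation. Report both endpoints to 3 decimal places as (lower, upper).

(-0.409, 0.783)

Fisher z: z_r = atanh(r) = ½·ln((1+0.30)/(1−0.30)) = 0.309520
SE(z) = 1/√(n−3) = 1/√12 = 0.288675
99% ⇒ z* = 2.576; margin = 2.576·0.288675 = 0.743627
CI on z-scale: (-0.434107, 1.053147)
Back-transform: tanh(-0.434107) = -0.408748, tanh(1.053147) = 0.783027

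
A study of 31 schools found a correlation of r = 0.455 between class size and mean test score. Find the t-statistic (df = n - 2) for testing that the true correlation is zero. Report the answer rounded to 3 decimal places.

2.752

t = r·√(n−2) / √(1−r²) with r = 0.455, n = 31
  = 0.455·√29 / √(1 − 0.207025)
  = 0.455·5.385165 / 0.890491
  = 2.450250 / 0.890491 = 2.752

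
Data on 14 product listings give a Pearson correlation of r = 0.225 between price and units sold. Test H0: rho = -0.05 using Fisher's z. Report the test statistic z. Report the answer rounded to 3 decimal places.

0.925

Fisher z: atanh(0.225) = 0.228917, atanh(-0.05) = -0.050042
z = (z_r − z_0)·√(n−3) = (0.228917 − (-0.050042))·√11 = 0.278959 · 3.316625 = 0.925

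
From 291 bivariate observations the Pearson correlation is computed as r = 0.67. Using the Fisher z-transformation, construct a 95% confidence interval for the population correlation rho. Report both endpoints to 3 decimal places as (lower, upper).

(0.601, 0.729)

z_r = atanh(0.67) = 0.810743;  SE = 1/√(n−3) = 1/√288 = 0.058926
z-limits: 0.810743 ± 1.960·0.058926 = 0.810743 ± 0.115495 = [0.695248, 0.926238]
ρ-limits: (tanh 0.695248, tanh 0.926238) = (0.601, 0.729)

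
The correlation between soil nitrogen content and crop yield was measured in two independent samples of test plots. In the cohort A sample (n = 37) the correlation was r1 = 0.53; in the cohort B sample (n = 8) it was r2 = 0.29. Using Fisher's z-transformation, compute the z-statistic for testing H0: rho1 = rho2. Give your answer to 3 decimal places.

0.609

z1 = atanh(0.53) = 0.590145,  z2 = atanh(0.29) = 0.298566
SE = √(1/(n1−3) + 1/(n2−3)) = √(1/34 + 1/5) = √(0.0294118 + 0.2000000) = √0.2294118 = 0.478970
z = (z1 − z2)/SE = (0.590145 − 0.298566) / 0.478970 = 0.291579 / 0.478970 = 0.609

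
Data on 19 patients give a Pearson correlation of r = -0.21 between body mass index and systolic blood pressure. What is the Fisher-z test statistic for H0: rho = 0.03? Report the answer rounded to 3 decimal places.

-0.973

Fisher z: atanh(-0.21) = -0.213171, atanh(0.03) = 0.030009
z = (z_r − z_0)·√(n−3) = (-0.213171 − 0.030009)·√16 = -0.243180 · 4.000000 = -0.973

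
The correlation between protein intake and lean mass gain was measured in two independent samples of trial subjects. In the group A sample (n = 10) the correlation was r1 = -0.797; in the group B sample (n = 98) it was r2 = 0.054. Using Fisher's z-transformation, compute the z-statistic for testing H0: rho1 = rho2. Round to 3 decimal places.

z1 = atanh(-0.797) = -1.090334,  z2 = atanh(0.054) = 0.054053
SE = √(1/(n1−3) + 1/(n2−3)) = √(1/7 + 1/95) = √(0.1428571 + 0.0105263) = √0.1533834 = 0.391642
z = (z1 − z2)/SE = (-1.090334 − 0.054053) / 0.391642 = -1.144387 / 0.391642 = -2.922

-2.922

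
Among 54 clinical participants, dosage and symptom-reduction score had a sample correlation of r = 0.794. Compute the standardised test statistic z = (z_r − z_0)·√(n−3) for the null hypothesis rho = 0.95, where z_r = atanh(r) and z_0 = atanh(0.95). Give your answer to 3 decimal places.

-5.353

Fisher z: atanh(0.794) = 1.082163, atanh(0.95) = 1.831781
z = (z_r − z_0)·√(n−3) = (1.082163 − 1.831781)·√51 = -0.749618 · 7.141428 = -5.353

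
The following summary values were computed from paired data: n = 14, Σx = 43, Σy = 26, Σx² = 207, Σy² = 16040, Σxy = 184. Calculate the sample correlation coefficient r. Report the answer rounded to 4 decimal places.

Numerator: nΣxy − (Σx)(Σy) = 14·184 − (43)(26) = 1458
Denominator: √[(nΣx²−(Σx)²)(nΣy²−(Σy)²)]
  nΣx²−(Σx)² = 14·207 − 1849 = 1049;  nΣy²−(Σy)² = 14·16040 − 676 = 223884
  √(1049·223884) = √234854316 = 15324.9573
r = 1458 / 15324.9573 = 0.0951

0.0951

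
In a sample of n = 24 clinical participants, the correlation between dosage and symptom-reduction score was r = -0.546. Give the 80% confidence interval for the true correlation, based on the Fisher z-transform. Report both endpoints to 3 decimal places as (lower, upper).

z_r = atanh(-0.546) = -0.612665;  SE = 1/√(n−3) = 1/√21 = 0.218218
z-limits: -0.612665 ± 1.282·0.218218 = -0.612665 ± 0.279755 = [-0.892420, -0.332910]
ρ-limits: (tanh -0.892420, tanh -0.332910) = (-0.713, -0.321)

(-0.713, -0.321)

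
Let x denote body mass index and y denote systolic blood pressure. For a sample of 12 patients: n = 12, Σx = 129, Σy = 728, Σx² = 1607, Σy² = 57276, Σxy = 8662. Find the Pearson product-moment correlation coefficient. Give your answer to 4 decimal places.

0.4920

S_xy = nΣxy − ΣxΣy = 12·8662 − 129·728 = 103944 − 93912 = 10032
S_xx = nΣx² − (Σx)² = 12·1607 − 129² = 19284 − 16641 = 2643
S_yy = nΣy² − (Σy)² = 12·57276 − 728² = 687312 − 529984 = 157328
r = S_xy / √(S_xx·S_yy) = 10032 / √(2643·157328) = 10032 / √415817904 = 10032 / 20391.6136 = 0.4920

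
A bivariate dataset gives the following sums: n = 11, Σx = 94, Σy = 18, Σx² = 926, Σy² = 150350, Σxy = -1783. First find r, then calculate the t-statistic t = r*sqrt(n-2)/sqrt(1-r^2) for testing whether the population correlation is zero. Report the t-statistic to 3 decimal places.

-1.516

Numerator: nΣxy − (Σx)(Σy) = 11·(-1783) − (94)(18) = -21305
Denominator: √[(nΣx²−(Σx)²)(nΣy²−(Σy)²)]
  nΣx²−(Σx)² = 11·926 − 8836 = 1350;  nΣy²−(Σy)² = 11·150350 − 324 = 1653526
  √(1350·1653526) = √2232260100 = 47246.7999
r = -21305 / 47246.7999 = -0.4509
t = r·√(n−2)/√(1−r²) = -0.4509·√9 / √(1−0.203311) = -1.352700 / 0.892574 = -1.516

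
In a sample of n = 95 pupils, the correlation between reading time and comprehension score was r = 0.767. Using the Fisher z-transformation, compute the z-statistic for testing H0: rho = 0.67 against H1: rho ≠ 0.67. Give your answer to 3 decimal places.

1.940

Fisher z: atanh(0.767) = 1.013000, atanh(0.67) = 0.810743
z = (z_r − z_0)·√(n−3) = (1.013000 − 0.810743)·√92 = 0.202257 · 9.591663 = 1.940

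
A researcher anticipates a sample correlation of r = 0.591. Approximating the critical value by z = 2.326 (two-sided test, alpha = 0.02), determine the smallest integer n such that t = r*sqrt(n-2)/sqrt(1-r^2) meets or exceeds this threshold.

13

Need r·√(n−2)/√(1−r²) ≥ 2.326
√(n−2) ≥ 2.326·√(1−0.349281) / 0.591 = 2.326·0.806672 / 0.591 = 3.1748
n−2 ≥ 10.0794  ⇒  n ≥ 12.0794
Smallest integer n = 13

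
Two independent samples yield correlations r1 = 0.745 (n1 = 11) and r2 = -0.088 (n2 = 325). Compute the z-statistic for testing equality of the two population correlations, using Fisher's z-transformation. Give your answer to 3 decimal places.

Fisher z-transforms: z1 = atanh(0.745) = 0.961623, z2 = atanh(-0.088) = -0.088228; difference d = 1.049851
Var(d) = 1/8 + 1/322 = 0.1250000 + 0.0031056 = 0.1281056
z = d/√Var(d) = 1.049851 / √0.1281056 = 1.049851 / 0.357918 = 2.933

2.933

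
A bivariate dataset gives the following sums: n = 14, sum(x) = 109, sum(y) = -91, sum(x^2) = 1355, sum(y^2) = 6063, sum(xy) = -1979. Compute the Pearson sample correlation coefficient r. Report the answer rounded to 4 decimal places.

-0.7633

Numerator: nΣxy − (Σx)(Σy) = 14·(-1979) − (109)(-91) = -17787
Denominator: √[(nΣx²−(Σx)²)(nΣy²−(Σy)²)]
  nΣx²−(Σx)² = 14·1355 − 11881 = 7089;  nΣy²−(Σy)² = 14·6063 − 8281 = 76601
  √(7089·76601) = √543024489 = 23302.8859
r = -17787 / 23302.8859 = -0.7633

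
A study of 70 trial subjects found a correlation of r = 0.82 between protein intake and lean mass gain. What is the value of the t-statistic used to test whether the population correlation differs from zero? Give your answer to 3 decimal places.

11.814

t = r·√(n−2) / √(1−r²) with r = 0.82, n = 70
  = 0.82·√68 / √(1 − 0.6724)
  = 0.82·8.246211 / 0.572364
  = 6.761893 / 0.572364 = 11.814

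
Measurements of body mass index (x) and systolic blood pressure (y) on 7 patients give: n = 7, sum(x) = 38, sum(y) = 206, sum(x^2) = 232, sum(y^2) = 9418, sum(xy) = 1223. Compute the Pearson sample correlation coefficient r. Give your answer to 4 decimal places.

Numerator: nΣxy − (Σx)(Σy) = 7·1223 − (38)(206) = 733
Denominator: √[(nΣx²−(Σx)²)(nΣy²−(Σy)²)]
  nΣx²−(Σx)² = 7·232 − 1444 = 180;  nΣy²−(Σy)² = 7·9418 − 42436 = 23490
  √(180·23490) = √4228200 = 2056.2587
r = 733 / 2056.2587 = 0.3565

0.3565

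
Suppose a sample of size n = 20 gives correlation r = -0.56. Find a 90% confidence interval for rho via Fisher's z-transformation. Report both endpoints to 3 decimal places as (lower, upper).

(-0.775, -0.230)

z_r = atanh(-0.56) = -0.632833;  SE = 1/√(n−3) = 1/√17 = 0.242536
z-limits: -0.632833 ± 1.645·0.242536 = -0.632833 ± 0.398972 = [-1.031805, -0.233861]
ρ-limits: (tanh -1.031805, tanh -0.233861) = (-0.775, -0.230)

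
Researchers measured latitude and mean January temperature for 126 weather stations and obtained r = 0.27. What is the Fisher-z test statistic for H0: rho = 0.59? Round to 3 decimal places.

z_r = atanh(0.27) = 0.276864,  z_0 = atanh(0.59) = 0.677666
SE = 1/√(n−3) = 1/√123 = 0.090167
z = (z_r − z_0)/SE = (0.276864 − 0.677666) / 0.090167 = -0.400802 / 0.090167 = -4.445

-4.445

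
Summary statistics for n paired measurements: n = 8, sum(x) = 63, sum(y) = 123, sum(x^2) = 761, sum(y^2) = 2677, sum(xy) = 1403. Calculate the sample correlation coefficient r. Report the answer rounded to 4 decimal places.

0.9521

S_xy = nΣxy − ΣxΣy = 8·1403 − 63·123 = 11224 − 7749 = 3475
S_xx = nΣx² − (Σx)² = 8·761 − 63² = 6088 − 3969 = 2119
S_yy = nΣy² − (Σy)² = 8·2677 − 123² = 21416 − 15129 = 6287
r = S_xy / √(S_xx·S_yy) = 3475 / √(2119·6287) = 3475 / √13322153 = 3475 / 3649.9525 = 0.9521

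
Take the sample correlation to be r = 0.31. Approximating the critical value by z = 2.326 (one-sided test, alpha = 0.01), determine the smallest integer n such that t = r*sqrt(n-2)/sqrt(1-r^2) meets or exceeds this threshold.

r√(n−2)/√(1−r²) ≥ 2.326  ⇔  n−2 ≥ (2.326)²·(1−r²)/r²
(1−r²)/r² = (1−0.0961)/0.0961 = 9.4058
n ≥ 2 + 5.410276·9.4058 = 2 + 50.8880 = 52.8880
⌈52.8880⌉ = 53

53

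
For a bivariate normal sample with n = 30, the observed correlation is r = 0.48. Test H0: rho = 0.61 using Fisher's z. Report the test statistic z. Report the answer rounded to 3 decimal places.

-0.966

Fisher z: atanh(0.48) = 0.522984, atanh(0.61) = 0.708921
z = (z_r − z_0)·√(n−3) = (0.522984 − 0.708921)·√27 = -0.185937 · 5.196152 = -0.966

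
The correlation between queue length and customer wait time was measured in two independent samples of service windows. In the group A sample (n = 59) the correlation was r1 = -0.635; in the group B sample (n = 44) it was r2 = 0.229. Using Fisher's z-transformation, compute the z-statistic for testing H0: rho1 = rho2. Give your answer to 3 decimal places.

Fisher z-transforms: z1 = atanh(-0.635) = -0.749750, z2 = atanh(0.229) = 0.233134; difference d = -0.982884
Var(d) = 1/56 + 1/41 = 0.0178571 + 0.0243902 = 0.0422473
z = d/√Var(d) = -0.982884 / √0.0422473 = -0.982884 / 0.205541 = -4.782

-4.782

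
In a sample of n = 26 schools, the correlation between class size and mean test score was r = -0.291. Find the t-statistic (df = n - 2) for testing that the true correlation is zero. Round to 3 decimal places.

1 − r² = 1 − 0.084681 = 0.915319;  √(1−r²) = 0.956723
√(n−2) = √24 = 4.898979
t = r·√(n−2)/√(1−r²) = -0.291 · 4.898979 / 0.956723 = -1.490

-1.490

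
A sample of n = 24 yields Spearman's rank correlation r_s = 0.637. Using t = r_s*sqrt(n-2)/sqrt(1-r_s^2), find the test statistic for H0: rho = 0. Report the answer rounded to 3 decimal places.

3.876

t = r_s·√(n−2) / √(1−r_s²) with r_s = 0.637, n = 24
  = 0.637·√22 / √(1 − 0.405769)
  = 0.637·4.690416 / 0.770864
  = 2.987795 / 0.770864 = 3.876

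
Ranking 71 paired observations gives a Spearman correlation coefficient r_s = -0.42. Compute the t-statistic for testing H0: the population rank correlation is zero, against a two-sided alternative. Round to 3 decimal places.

t = r_s·√(n−2) / √(1−r_s²) with r_s = -0.42, n = 71
  = -0.42·√69 / √(1 − 0.1764)
  = -0.42·8.306624 / 0.907524
  = -3.488782 / 0.907524 = -3.844

-3.844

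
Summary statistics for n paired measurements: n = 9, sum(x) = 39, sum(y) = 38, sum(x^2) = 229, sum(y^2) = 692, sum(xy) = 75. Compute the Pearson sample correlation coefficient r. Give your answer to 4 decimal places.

S_xy = nΣxy − ΣxΣy = 9·75 − 39·38 = 675 − 1482 = -807
S_xx = nΣx² − (Σx)² = 9·229 − 39² = 2061 − 1521 = 540
S_yy = nΣy² − (Σy)² = 9·692 − 38² = 6228 − 1444 = 4784
r = S_xy / √(S_xx·S_yy) = -807 / √(540·4784) = -807 / √2583360 = -807 / 1607.2834 = -0.5021

-0.5021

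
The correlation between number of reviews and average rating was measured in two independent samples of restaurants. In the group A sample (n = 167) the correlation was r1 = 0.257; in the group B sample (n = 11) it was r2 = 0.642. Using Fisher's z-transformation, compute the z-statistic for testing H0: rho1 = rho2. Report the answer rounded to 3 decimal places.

z1 = atanh(0.257) = 0.262894,  z2 = atanh(0.642) = 0.761569
SE = √(1/(n1−3) + 1/(n2−3)) = √(1/164 + 1/8) = √(0.0060976 + 0.1250000) = √0.1310976 = 0.362074
z = (z1 − z2)/SE = (0.262894 − 0.761569) / 0.362074 = -0.498675 / 0.362074 = -1.377

-1.377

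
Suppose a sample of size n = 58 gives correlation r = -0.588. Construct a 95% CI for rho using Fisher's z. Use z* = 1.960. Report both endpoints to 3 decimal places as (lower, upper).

(-0.735, -0.389)

z_r = atanh(-0.588) = -0.674604;  SE = 1/√(n−3) = 1/√55 = 0.134840
z-limits: -0.674604 ± 1.960·0.134840 = -0.674604 ± 0.264286 = [-0.938890, -0.410318]
ρ-limits: (tanh -0.938890, tanh -0.410318) = (-0.735, -0.389)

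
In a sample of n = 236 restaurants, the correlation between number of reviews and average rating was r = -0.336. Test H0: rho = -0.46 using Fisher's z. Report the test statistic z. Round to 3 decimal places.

2.255

Fisher z: atanh(-0.336) = -0.349577, atanh(-0.46) = -0.497311
z = (z_r − z_0)·√(n−3) = (-0.349577 − (-0.497311))·√233 = 0.147734 · 15.264338 = 2.255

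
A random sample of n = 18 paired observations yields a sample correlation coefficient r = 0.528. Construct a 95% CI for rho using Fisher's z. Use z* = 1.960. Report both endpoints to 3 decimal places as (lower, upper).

Fisher z: z_r = atanh(r) = ½·ln((1+0.528)/(1−0.528)) = 0.587368
SE(z) = 1/√(n−3) = 1/√15 = 0.258199
95% ⇒ z* = 1.960; margin = 1.960·0.258199 = 0.506070
CI on z-scale: (0.081298, 1.093438)
Back-transform: tanh(0.081298) = 0.081119, tanh(1.093438) = 0.798130

(0.081, 0.798)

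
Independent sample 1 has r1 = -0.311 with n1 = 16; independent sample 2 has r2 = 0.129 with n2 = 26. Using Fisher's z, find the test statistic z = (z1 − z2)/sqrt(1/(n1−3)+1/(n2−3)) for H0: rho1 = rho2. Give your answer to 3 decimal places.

z1 = atanh(-0.311) = -0.321652,  z2 = atanh(0.129) = 0.129723
SE = √(1/(n1−3) + 1/(n2−3)) = √(1/13 + 1/23) = √(0.0769231 + 0.0434783) = √0.1204014 = 0.346989
z = (z1 − z2)/SE = (-0.321652 − 0.129723) / 0.346989 = -0.451375 / 0.346989 = -1.301

-1.301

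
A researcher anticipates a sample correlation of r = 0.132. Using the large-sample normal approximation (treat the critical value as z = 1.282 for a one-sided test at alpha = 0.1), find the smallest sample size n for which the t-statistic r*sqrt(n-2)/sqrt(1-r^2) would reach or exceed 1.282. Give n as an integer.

Need r·√(n−2)/√(1−r²) ≥ 1.282
√(n−2) ≥ 1.282·√(1−0.017424) / 0.132 = 1.282·0.991250 / 0.132 = 9.6271
n−2 ≥ 92.6811  ⇒  n ≥ 94.6811
Smallest integer n = 95

95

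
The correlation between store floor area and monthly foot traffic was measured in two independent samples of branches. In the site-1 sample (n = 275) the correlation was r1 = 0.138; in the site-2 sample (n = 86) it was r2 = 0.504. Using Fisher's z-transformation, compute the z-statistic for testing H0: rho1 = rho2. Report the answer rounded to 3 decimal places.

-3.316

Fisher z-transforms: z1 = atanh(0.138) = 0.138886, z2 = atanh(0.504) = 0.554654; difference d = -0.415768
Var(d) = 1/272 + 1/83 = 0.0036765 + 0.0120482 = 0.0157247
z = d/√Var(d) = -0.415768 / √0.0157247 = -0.415768 / 0.125398 = -3.316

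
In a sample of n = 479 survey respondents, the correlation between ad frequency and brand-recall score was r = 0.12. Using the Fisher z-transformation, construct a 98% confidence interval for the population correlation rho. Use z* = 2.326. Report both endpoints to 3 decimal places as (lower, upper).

Fisher z: z_r = atanh(r) = ½·ln((1+0.12)/(1−0.12)) = 0.120581
SE(z) = 1/√(n−3) = 1/√476 = 0.045835
98% ⇒ z* = 2.326; margin = 2.326·0.045835 = 0.106612
CI on z-scale: (0.013969, 0.227193)
Back-transform: tanh(0.013969) = 0.013968, tanh(0.227193) = 0.223363

(0.014, 0.223)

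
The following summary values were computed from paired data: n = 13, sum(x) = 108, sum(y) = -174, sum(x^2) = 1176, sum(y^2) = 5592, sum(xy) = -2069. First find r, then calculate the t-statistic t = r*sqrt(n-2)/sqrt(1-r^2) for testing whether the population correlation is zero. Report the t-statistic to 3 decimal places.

-2.865

S_xy = nΣxy − ΣxΣy = 13·(-2069) − 108·(-174) = -26897 − (-18792) = -8105
S_xx = nΣx² − (Σx)² = 13·1176 − 108² = 15288 − 11664 = 3624
S_yy = nΣy² − (Σy)² = 13·5592 − (-174)² = 72696 − 30276 = 42420
r = S_xy / √(S_xx·S_yy) = -8105 / √(3624·42420) = -8105 / √153730080 = -8105 / 12398.7935 = -0.6537
t = r·√(n−2)/√(1−r²) = -0.6537·√11 / √(1−0.427324) = -2.168078 / 0.756754 = -2.865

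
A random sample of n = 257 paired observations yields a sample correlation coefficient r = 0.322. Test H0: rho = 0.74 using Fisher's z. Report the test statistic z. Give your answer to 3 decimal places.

z_r = atanh(0.322) = 0.333877,  z_0 = atanh(0.74) = 0.950479
SE = 1/√(n−3) = 1/√254 = 0.062746
z = (z_r − z_0)/SE = (0.333877 − 0.950479) / 0.062746 = -0.616602 / 0.062746 = -9.827

-9.827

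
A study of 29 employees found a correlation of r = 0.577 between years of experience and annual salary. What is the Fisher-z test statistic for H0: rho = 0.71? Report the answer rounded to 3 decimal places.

-1.169

Fisher z: atanh(0.577) = 0.657954, atanh(0.71) = 0.887184
z = (z_r − z_0)·√(n−3) = (0.657954 − 0.887184)·√26 = -0.229230 · 5.099020 = -1.169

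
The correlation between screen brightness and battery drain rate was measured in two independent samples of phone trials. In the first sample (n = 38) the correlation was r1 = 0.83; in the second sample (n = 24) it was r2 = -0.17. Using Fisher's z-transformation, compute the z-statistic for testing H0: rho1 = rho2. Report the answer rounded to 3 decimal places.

z1 = atanh(0.83) = 1.188136,  z2 = atanh(-0.17) = -0.171667
SE = √(1/(n1−3) + 1/(n2−3)) = √(1/35 + 1/21) = √(0.0285714 + 0.0476190) = √0.0761904 = 0.276026
z = (z1 − z2)/SE = (1.188136 − (-0.171667)) / 0.276026 = 1.359803 / 0.276026 = 4.926

4.926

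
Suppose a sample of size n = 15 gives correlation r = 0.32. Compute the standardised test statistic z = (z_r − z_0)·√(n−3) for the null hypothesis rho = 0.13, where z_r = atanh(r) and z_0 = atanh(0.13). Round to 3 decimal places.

0.696

z_r = atanh(0.32) = 0.331647,  z_0 = atanh(0.13) = 0.130740
SE = 1/√(n−3) = 1/√12 = 0.288675
z = (z_r − z_0)/SE = (0.331647 − 0.130740) / 0.288675 = 0.200907 / 0.288675 = 0.696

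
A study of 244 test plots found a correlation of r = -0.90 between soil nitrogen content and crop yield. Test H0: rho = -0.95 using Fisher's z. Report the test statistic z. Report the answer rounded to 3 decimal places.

z_r = atanh(-0.90) = -1.472219,  z_0 = atanh(-0.95) = -1.831781
SE = 1/√(n−3) = 1/√241 = 0.064416
z = (z_r − z_0)/SE = (-1.472219 − (-1.831781)) / 0.064416 = 0.359562 / 0.064416 = 5.582

5.582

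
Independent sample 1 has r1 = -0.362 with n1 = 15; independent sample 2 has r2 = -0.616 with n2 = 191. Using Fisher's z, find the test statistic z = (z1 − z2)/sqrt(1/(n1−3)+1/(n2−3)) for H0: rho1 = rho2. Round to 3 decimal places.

1.140

Fisher z-transforms: z1 = atanh(-0.362) = -0.379186, z2 = atanh(-0.616) = -0.718533; difference d = 0.339347
Var(d) = 1/12 + 1/188 = 0.0833333 + 0.0053191 = 0.0886524
z = d/√Var(d) = 0.339347 / √0.0886524 = 0.339347 / 0.297746 = 1.140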